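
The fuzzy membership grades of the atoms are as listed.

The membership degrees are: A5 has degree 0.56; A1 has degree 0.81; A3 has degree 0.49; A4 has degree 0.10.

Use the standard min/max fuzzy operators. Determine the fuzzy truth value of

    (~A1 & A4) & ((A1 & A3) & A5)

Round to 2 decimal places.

~A1 = 1 − 0.81 = 0.19
~A1 & A4 = min(a, b) on (0.19, 0.10) = 0.10
A1 & A3 = min(a, b) on (0.81, 0.49) = 0.49
(A1 & A3) & A5 = min(a, b) on (0.49, 0.56) = 0.49
(~A1 & A4) & ((A1 & A3) & A5) = min(a, b) on (0.10, 0.49) = 0.10

0.10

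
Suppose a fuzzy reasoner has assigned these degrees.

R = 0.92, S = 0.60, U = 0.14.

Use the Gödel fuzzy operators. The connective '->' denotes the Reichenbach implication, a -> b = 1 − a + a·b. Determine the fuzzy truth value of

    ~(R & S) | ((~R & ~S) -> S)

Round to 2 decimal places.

0.97

R & S = min(a, b) on (0.92, 0.60) = 0.60
~(R & S) = 1 − 0.60 = 0.40
~R = 1 − 0.92 = 0.08
~S = 1 − 0.60 = 0.40
~R & ~S = min(a, b) on (0.08, 0.40) = 0.08
(~R & ~S) -> S  [Reichenbach: 1 − a + a·b] with a=0.08, b=0.60 → 0.97
~(R & S) | ((~R & ~S) -> S) = max(a, b) on (0.40, 0.97) = 0.97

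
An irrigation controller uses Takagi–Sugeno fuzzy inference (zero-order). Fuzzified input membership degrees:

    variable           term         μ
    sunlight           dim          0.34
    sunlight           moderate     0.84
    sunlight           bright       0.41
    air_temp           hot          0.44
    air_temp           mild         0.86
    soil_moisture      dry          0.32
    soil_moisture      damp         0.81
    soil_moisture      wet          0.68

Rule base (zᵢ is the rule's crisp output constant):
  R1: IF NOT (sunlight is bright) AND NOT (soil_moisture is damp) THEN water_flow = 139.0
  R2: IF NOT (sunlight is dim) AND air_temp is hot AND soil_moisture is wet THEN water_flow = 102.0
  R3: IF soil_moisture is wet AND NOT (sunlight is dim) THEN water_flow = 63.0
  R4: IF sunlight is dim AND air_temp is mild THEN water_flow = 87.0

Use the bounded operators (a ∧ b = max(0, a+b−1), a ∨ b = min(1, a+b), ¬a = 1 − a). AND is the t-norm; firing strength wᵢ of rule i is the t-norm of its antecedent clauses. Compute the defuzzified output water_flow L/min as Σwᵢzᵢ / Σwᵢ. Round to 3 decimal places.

71.889

R1 (z=139.0): ¬bright=1−0.41=0.59, ¬damp=1−0.81=0.19; AND[max(0, a+b−1)] → w = 0.00
R2 (z=102.0): ¬dim=1−0.34=0.66, hot=0.44, wet=0.68; AND[max(0, a+b−1)] → w = 0.00
R3 (z=63.0): wet=0.68, ¬dim=1−0.34=0.66; AND[max(0, a+b−1)] → w = 0.34
R4 (z=87.0): dim=0.34, mild=0.86; AND[max(0, a+b−1)] → w = 0.20
Weighted average = (0.00·139.0 + 0.00·102.0 + 0.34·63.0 + 0.20·87.0) / (0.00 + 0.00 + 0.34 + 0.20)
  = 38.8200 / 0.5400 = 71.889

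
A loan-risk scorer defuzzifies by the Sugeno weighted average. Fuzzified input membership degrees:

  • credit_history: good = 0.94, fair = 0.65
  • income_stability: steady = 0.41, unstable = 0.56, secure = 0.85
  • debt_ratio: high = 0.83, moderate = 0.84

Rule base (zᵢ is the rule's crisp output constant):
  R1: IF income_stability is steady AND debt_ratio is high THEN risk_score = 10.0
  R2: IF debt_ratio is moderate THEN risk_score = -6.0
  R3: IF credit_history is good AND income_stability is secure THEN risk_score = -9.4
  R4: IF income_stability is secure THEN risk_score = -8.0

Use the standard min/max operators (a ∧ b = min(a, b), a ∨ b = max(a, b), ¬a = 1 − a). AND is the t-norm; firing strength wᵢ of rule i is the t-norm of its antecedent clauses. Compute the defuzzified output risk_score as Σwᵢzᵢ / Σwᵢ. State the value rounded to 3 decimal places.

-5.332

R1 (z=10.0): steady=0.41, high=0.83; AND[min(a, b)] → w = 0.41
R2 (z=-6.0): moderate=0.84 → w = 0.84
R3 (z=-9.4): good=0.94, secure=0.85; AND[min(a, b)] → w = 0.85
R4 (z=-8.0): secure=0.85 → w = 0.85
Weighted average = (0.41·10.0 + 0.84·-6.0 + 0.85·-9.4 + 0.85·-8.0) / (0.41 + 0.84 + 0.85 + 0.85)
  = -15.7300 / 2.9500 = -5.332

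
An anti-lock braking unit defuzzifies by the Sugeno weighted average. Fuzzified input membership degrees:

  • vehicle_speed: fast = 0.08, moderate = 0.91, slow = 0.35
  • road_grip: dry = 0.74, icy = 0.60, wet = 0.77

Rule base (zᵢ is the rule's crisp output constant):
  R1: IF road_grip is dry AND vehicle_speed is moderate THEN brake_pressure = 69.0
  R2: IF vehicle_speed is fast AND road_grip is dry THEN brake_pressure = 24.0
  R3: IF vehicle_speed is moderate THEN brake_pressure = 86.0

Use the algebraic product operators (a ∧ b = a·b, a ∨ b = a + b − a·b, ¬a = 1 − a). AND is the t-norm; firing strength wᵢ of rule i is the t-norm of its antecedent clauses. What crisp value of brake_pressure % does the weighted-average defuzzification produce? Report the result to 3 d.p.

R1 (z=69.0): dry=0.74, moderate=0.91; AND[a·b] → w = 0.6734
R2 (z=24.0): fast=0.08, dry=0.74; AND[a·b] → w = 0.0592
R3 (z=86.0): moderate=0.91 → w = 0.9100
Weighted average = (0.6734·69.0 + 0.0592·24.0 + 0.9100·86.0) / (0.6734 + 0.0592 + 0.9100)
  = 126.1454 / 1.6426 = 76.796

76.796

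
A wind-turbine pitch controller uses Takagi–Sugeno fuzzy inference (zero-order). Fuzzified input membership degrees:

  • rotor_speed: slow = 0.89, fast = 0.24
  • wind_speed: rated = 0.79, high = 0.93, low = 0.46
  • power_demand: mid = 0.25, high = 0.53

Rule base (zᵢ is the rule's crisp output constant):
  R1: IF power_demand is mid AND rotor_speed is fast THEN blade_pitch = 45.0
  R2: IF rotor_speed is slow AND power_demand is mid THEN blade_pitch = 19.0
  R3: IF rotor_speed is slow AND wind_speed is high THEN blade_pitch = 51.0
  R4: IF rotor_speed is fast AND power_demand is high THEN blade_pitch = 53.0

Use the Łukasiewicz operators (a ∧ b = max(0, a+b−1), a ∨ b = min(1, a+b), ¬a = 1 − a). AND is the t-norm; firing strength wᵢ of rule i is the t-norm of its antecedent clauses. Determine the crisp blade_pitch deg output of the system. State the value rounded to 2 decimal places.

46.33

R1 (z=45.0): mid=0.25, fast=0.24; AND[max(0, a+b−1)] → w = 0.00
R2 (z=19.0): slow=0.89, mid=0.25; AND[max(0, a+b−1)] → w = 0.14
R3 (z=51.0): slow=0.89, high=0.93; AND[max(0, a+b−1)] → w = 0.82
R4 (z=53.0): fast=0.24, high=0.53; AND[max(0, a+b−1)] → w = 0.00
Weighted average = (0.00·45.0 + 0.14·19.0 + 0.82·51.0 + 0.00·53.0) / (0.00 + 0.14 + 0.82 + 0.00)
  = 44.4800 / 0.9600 = 46.33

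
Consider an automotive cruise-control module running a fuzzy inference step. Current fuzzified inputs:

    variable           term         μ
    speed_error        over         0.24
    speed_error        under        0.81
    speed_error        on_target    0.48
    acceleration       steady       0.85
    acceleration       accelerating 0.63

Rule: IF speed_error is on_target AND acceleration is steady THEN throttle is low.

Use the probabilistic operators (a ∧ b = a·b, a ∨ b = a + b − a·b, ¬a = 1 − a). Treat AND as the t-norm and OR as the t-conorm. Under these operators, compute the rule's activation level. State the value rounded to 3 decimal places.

0.408

firing strength: on_target=0.48, steady=0.85; AND[a·b] → w = 0.4080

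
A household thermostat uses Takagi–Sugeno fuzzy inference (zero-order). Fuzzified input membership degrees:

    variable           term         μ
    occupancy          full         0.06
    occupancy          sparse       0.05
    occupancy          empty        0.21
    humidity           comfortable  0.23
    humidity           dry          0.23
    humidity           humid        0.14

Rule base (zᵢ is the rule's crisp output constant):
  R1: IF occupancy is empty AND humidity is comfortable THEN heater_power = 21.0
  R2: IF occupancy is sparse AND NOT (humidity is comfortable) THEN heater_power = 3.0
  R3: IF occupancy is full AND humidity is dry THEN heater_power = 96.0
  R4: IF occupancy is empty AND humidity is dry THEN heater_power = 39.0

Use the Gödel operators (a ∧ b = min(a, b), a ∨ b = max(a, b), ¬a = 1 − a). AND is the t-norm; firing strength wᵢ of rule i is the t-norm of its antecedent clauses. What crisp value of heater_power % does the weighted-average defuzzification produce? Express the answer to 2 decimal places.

R1 (z=21.0): empty=0.21, comfortable=0.23; AND[min(a, b)] → w = 0.21
R2 (z=3.0): sparse=0.05, ¬comfortable=1−0.23=0.77; AND[min(a, b)] → w = 0.05
R3 (z=96.0): full=0.06, dry=0.23; AND[min(a, b)] → w = 0.06
R4 (z=39.0): empty=0.21, dry=0.23; AND[min(a, b)] → w = 0.21
Weighted average = (0.21·21.0 + 0.05·3.0 + 0.06·96.0 + 0.21·39.0) / (0.21 + 0.05 + 0.06 + 0.21)
  = 18.5100 / 0.5300 = 34.92

34.92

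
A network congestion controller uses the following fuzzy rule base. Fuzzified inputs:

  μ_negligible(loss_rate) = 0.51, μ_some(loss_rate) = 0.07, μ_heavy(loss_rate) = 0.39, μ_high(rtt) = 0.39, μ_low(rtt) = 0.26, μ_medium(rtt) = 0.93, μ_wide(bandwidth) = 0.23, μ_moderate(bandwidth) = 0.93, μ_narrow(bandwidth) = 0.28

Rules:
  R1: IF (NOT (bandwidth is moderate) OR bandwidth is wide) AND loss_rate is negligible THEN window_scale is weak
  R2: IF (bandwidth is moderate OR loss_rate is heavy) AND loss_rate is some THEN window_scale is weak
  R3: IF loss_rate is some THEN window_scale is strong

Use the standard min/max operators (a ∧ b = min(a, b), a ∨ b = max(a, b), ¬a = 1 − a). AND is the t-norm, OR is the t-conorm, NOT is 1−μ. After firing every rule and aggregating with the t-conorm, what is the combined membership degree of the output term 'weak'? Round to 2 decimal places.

0.23

R1: (¬moderate=1−0.93=0.07 OR wide=0.23) = 0.23; AND[min(a, b)] with negligible=0.51 → w = 0.23
R2: (moderate=0.93 OR heavy=0.39) = 0.93; AND[min(a, b)] with some=0.07 → w = 0.07
R3: some=0.07 → w = 0.07
Rules with consequent 'weak': {R1, R2} → strengths 0.23, 0.07
Aggregate via t-conorm [max(a, b)]: 0.23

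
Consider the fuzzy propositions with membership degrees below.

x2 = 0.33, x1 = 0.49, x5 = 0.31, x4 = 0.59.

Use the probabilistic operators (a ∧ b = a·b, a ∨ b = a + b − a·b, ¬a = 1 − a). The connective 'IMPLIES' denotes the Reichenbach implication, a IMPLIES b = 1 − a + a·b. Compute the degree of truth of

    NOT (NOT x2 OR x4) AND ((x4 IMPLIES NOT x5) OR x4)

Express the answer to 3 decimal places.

NOT x2 = 1 − 0.3300 = 0.6700
NOT x2 OR x4 = a + b − a·b on (0.6700, 0.5900) = 0.8647
NOT (NOT x2 OR x4) = 1 − 0.8647 = 0.1353
NOT x5 = 1 − 0.3100 = 0.6900
x4 IMPLIES NOT x5  [Reichenbach: 1 − a + a·b] with a=0.5900, b=0.6900 → 0.8171
(x4 IMPLIES NOT x5) OR x4 = a + b − a·b on (0.8171, 0.5900) = 0.9250
NOT (NOT x2 OR x4) AND ((x4 IMPLIES NOT x5) OR x4) = a·b on (0.1353, 0.9250) = 0.1252

0.125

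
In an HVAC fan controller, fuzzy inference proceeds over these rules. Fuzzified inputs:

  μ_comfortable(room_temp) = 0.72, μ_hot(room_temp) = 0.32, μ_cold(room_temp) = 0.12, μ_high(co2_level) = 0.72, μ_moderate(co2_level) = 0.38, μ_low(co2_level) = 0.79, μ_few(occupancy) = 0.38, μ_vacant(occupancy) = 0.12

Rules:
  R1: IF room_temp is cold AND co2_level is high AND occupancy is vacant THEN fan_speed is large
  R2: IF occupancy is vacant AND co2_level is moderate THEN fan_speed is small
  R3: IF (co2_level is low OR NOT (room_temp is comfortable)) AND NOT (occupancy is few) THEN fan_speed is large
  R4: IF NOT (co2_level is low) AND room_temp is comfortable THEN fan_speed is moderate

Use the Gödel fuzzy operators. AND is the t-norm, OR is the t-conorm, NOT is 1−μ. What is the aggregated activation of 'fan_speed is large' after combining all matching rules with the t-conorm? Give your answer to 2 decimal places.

R1: cold=0.12, high=0.72, vacant=0.12; AND[min(a, b)] → w = 0.12
R2: vacant=0.12, moderate=0.38; AND[min(a, b)] → w = 0.12
R3: (low=0.79 OR ¬comfortable=1−0.72=0.28) = 0.79; AND[min(a, b)] with ¬few=1−0.38=0.62 → w = 0.62
R4: ¬low=1−0.79=0.21, comfortable=0.72; AND[min(a, b)] → w = 0.21
Rules with consequent 'large': {R1, R3} → strengths 0.12, 0.62
Aggregate via t-conorm [max(a, b)]: 0.62

0.62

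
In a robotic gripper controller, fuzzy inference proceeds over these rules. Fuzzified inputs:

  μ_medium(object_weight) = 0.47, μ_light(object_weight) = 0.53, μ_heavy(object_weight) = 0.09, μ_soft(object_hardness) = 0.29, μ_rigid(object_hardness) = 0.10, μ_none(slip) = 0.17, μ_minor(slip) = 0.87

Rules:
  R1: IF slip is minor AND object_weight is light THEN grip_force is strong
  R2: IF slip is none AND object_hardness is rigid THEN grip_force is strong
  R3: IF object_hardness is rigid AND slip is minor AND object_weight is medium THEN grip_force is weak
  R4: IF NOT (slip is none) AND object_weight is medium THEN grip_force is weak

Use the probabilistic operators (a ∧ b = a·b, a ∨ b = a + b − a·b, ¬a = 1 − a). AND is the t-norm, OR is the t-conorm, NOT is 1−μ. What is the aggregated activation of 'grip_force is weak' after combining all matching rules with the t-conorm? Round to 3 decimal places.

R1: minor=0.87, light=0.53; AND[a·b] → w = 0.4611
R2: none=0.17, rigid=0.10; AND[a·b] → w = 0.0170
R3: rigid=0.10, minor=0.87, medium=0.47; AND[a·b] → w = 0.0409
R4: ¬none=1−0.17=0.83, medium=0.47; AND[a·b] → w = 0.3901
Rules with consequent 'weak': {R3, R4} → strengths 0.0409, 0.3901
Aggregate via t-conorm [a + b − a·b]: 0.4150

0.415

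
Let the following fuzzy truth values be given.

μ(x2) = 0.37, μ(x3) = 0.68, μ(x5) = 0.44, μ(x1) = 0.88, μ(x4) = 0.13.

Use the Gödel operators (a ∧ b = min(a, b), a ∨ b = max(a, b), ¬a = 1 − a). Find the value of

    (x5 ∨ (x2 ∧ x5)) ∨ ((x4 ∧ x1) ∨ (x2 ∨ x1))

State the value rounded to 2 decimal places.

x2 ∧ x5 = min(a, b) on (0.37, 0.44) = 0.37
x5 ∨ (x2 ∧ x5) = max(a, b) on (0.44, 0.37) = 0.44
x4 ∧ x1 = min(a, b) on (0.13, 0.88) = 0.13
x2 ∨ x1 = max(a, b) on (0.37, 0.88) = 0.88
(x4 ∧ x1) ∨ (x2 ∨ x1) = max(a, b) on (0.13, 0.88) = 0.88
(x5 ∨ (x2 ∧ x5)) ∨ ((x4 ∧ x1) ∨ (x2 ∨ x1)) = max(a, b) on (0.44, 0.88) = 0.88

0.88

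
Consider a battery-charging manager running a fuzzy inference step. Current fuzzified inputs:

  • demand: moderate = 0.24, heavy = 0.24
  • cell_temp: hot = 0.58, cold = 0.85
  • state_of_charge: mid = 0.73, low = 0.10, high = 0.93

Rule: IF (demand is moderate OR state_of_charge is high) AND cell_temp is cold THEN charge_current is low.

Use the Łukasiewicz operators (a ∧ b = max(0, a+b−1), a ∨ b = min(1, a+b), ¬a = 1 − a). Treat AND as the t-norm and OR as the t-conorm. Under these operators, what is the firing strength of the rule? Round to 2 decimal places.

firing strength: (moderate=0.24 OR high=0.93) = 1.00; AND[max(0, a+b−1)] with cold=0.85 → w = 0.85

0.85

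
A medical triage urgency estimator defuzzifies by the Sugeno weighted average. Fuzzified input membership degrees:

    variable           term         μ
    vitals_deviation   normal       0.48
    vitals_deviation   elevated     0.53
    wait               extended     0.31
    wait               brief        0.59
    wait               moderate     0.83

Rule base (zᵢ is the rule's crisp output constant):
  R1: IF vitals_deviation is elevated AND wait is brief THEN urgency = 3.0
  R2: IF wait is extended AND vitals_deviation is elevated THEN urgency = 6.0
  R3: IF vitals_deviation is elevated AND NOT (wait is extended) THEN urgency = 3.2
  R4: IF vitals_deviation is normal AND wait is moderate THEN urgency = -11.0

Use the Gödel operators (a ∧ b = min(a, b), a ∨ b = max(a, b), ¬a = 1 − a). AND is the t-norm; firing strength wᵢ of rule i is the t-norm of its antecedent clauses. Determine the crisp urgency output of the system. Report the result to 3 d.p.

-0.072

R1 (z=3.0): elevated=0.53, brief=0.59; AND[min(a, b)] → w = 0.53
R2 (z=6.0): extended=0.31, elevated=0.53; AND[min(a, b)] → w = 0.31
R3 (z=3.2): elevated=0.53, ¬extended=1−0.31=0.69; AND[min(a, b)] → w = 0.53
R4 (z=-11.0): normal=0.48, moderate=0.83; AND[min(a, b)] → w = 0.48
Weighted average = (0.53·3.0 + 0.31·6.0 + 0.53·3.2 + 0.48·-11.0) / (0.53 + 0.31 + 0.53 + 0.48)
  = -0.1340 / 1.8500 = -0.072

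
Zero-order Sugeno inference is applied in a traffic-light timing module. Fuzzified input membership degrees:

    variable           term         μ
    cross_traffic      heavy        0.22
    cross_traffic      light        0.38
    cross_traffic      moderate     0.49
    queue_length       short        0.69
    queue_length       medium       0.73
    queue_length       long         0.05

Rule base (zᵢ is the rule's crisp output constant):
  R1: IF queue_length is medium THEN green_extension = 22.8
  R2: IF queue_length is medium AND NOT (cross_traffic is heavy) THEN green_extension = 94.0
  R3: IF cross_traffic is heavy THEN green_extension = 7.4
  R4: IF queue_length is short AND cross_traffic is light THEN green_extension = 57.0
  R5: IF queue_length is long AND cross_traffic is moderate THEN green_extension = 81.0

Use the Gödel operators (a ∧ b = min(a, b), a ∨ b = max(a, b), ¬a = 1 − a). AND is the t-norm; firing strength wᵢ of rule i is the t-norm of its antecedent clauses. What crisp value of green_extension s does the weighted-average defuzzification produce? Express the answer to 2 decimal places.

53.37

R1 (z=22.8): medium=0.73 → w = 0.73
R2 (z=94.0): medium=0.73, ¬heavy=1−0.22=0.78; AND[min(a, b)] → w = 0.73
R3 (z=7.4): heavy=0.22 → w = 0.22
R4 (z=57.0): short=0.69, light=0.38; AND[min(a, b)] → w = 0.38
R5 (z=81.0): long=0.05, moderate=0.49; AND[min(a, b)] → w = 0.05
Weighted average = (0.73·22.8 + 0.73·94.0 + 0.22·7.4 + 0.38·57.0 + 0.05·81.0) / (0.73 + 0.73 + 0.22 + 0.38 + 0.05)
  = 112.6020 / 2.1100 = 53.37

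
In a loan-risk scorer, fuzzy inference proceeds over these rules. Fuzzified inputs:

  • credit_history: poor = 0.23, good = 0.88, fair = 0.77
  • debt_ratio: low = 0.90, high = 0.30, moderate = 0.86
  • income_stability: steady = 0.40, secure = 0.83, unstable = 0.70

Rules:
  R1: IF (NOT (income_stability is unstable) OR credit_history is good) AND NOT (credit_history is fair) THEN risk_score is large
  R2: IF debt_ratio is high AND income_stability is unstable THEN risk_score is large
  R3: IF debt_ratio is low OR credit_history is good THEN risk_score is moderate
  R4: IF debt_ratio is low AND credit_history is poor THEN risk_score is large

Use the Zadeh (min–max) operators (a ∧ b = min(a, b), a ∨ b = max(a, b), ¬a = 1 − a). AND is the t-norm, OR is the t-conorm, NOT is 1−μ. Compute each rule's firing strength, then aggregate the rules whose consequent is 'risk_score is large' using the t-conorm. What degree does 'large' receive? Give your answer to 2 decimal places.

R1: (¬unstable=1−0.70=0.30 OR good=0.88) = 0.88; AND[min(a, b)] with ¬fair=1−0.77=0.23 → w = 0.23
R2: high=0.30, unstable=0.70; AND[min(a, b)] → w = 0.30
R3: low=0.90, good=0.88; OR[max(a, b)] → w = 0.90
R4: low=0.90, poor=0.23; AND[min(a, b)] → w = 0.23
Rules with consequent 'large': {R1, R2, R4} → strengths 0.23, 0.30, 0.23
Aggregate via t-conorm [max(a, b)]: 0.30

0.30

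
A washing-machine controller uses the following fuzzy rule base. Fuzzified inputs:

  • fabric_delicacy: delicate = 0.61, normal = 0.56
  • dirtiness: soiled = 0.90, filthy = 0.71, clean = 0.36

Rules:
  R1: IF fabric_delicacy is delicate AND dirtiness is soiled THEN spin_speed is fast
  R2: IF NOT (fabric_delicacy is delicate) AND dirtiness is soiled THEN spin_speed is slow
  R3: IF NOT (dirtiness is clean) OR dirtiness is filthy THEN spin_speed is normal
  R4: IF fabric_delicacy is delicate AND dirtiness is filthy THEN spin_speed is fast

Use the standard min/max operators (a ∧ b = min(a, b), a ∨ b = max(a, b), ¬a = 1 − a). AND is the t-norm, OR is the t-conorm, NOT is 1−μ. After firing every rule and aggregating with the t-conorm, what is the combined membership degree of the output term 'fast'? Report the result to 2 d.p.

0.61

R1: delicate=0.61, soiled=0.90; AND[min(a, b)] → w = 0.61
R2: ¬delicate=1−0.61=0.39, soiled=0.90; AND[min(a, b)] → w = 0.39
R3: ¬clean=1−0.36=0.64, filthy=0.71; OR[max(a, b)] → w = 0.71
R4: delicate=0.61, filthy=0.71; AND[min(a, b)] → w = 0.61
Rules with consequent 'fast': {R1, R4} → strengths 0.61, 0.61
Aggregate via t-conorm [max(a, b)]: 0.61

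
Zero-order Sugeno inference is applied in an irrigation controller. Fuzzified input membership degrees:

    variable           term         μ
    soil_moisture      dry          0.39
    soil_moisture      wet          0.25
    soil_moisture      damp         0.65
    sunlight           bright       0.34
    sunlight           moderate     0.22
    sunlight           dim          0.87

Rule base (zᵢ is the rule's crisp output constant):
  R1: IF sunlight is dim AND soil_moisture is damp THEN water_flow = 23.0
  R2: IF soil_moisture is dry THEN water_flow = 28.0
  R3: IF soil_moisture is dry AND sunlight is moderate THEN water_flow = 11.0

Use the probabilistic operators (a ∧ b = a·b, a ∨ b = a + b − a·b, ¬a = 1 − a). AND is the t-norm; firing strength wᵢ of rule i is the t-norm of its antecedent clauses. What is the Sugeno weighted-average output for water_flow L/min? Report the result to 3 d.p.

R1 (z=23.0): dim=0.87, damp=0.65; AND[a·b] → w = 0.5655
R2 (z=28.0): dry=0.39 → w = 0.3900
R3 (z=11.0): dry=0.39, moderate=0.22; AND[a·b] → w = 0.0858
Weighted average = (0.5655·23.0 + 0.3900·28.0 + 0.0858·11.0) / (0.5655 + 0.3900 + 0.0858)
  = 24.8703 / 1.0413 = 23.884

23.884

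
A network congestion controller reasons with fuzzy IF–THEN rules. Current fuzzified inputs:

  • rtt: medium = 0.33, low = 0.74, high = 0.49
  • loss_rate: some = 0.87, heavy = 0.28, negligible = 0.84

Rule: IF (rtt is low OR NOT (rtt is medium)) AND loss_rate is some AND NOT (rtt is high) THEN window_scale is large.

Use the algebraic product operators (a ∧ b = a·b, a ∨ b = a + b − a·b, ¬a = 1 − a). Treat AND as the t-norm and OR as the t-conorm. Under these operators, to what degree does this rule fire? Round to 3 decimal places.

0.406

firing strength: (low=0.74 OR ¬medium=1−0.33=0.67) = 0.9142; AND[a·b] with some=0.87, ¬high=1−0.49=0.51 → w = 0.4056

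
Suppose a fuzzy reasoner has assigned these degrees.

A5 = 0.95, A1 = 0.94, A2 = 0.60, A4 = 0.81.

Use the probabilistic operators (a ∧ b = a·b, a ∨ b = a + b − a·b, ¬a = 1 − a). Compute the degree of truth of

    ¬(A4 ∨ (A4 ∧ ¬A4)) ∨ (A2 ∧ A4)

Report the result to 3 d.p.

¬A4 = 1 − 0.8100 = 0.1900
A4 ∧ ¬A4 = a·b on (0.8100, 0.1900) = 0.1539
A4 ∨ (A4 ∧ ¬A4) = a + b − a·b on (0.8100, 0.1539) = 0.8392
¬(A4 ∨ (A4 ∧ ¬A4)) = 1 − 0.8392 = 0.1608
A2 ∧ A4 = a·b on (0.6000, 0.8100) = 0.4860
¬(A4 ∨ (A4 ∧ ¬A4)) ∨ (A2 ∧ A4) = a + b − a·b on (0.1608, 0.4860) = 0.5686

0.569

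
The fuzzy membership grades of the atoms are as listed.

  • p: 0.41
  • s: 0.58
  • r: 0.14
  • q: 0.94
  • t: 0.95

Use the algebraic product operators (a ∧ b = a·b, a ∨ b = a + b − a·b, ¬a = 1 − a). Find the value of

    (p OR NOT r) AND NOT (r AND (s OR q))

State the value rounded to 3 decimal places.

NOT r = 1 − 0.1400 = 0.8600
p OR NOT r = a + b − a·b on (0.4100, 0.8600) = 0.9174
s OR q = a + b − a·b on (0.5800, 0.9400) = 0.9748
r AND (s OR q) = a·b on (0.1400, 0.9748) = 0.1365
NOT (r AND (s OR q)) = 1 − 0.1365 = 0.8635
(p OR NOT r) AND NOT (r AND (s OR q)) = a·b on (0.9174, 0.8635) = 0.7922

0.792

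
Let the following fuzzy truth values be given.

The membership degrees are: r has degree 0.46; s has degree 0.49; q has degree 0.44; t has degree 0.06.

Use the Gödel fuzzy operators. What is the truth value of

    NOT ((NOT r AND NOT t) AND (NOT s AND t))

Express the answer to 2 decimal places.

0.94

NOT r = 1 − 0.46 = 0.54
NOT t = 1 − 0.06 = 0.94
NOT r AND NOT t = min(a, b) on (0.54, 0.94) = 0.54
NOT s = 1 − 0.49 = 0.51
NOT s AND t = min(a, b) on (0.51, 0.06) = 0.06
(NOT r AND NOT t) AND (NOT s AND t) = min(a, b) on (0.54, 0.06) = 0.06
NOT ((NOT r AND NOT t) AND (NOT s AND t)) = 1 − 0.06 = 0.94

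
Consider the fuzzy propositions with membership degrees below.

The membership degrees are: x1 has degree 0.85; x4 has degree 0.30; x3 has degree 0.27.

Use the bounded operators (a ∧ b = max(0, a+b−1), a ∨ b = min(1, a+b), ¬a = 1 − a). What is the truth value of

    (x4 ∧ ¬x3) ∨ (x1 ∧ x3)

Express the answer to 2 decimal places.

0.15

¬x3 = 1 − 0.27 = 0.73
x4 ∧ ¬x3 = max(0, a+b−1) on (0.30, 0.73) = 0.03
x1 ∧ x3 = max(0, a+b−1) on (0.85, 0.27) = 0.12
(x4 ∧ ¬x3) ∨ (x1 ∧ x3) = min(1, a+b) on (0.03, 0.12) = 0.15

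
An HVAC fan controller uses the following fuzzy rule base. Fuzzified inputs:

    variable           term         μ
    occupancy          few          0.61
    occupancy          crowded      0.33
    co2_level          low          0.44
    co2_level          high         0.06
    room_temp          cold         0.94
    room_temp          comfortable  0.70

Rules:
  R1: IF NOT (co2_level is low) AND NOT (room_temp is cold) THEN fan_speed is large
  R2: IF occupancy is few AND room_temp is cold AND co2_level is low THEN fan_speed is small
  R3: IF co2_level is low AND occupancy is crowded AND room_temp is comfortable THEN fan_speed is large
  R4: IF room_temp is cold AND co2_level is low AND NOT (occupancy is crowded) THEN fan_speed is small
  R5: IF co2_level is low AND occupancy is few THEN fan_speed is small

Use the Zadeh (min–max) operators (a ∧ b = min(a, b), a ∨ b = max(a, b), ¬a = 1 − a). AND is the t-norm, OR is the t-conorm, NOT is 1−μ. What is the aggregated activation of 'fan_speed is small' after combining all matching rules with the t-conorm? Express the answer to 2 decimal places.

0.44

R1: ¬low=1−0.44=0.56, ¬cold=1−0.94=0.06; AND[min(a, b)] → w = 0.06
R2: few=0.61, cold=0.94, low=0.44; AND[min(a, b)] → w = 0.44
R3: low=0.44, crowded=0.33, comfortable=0.70; AND[min(a, b)] → w = 0.33
R4: cold=0.94, low=0.44, ¬crowded=1−0.33=0.67; AND[min(a, b)] → w = 0.44
R5: low=0.44, few=0.61; AND[min(a, b)] → w = 0.44
Rules with consequent 'small': {R2, R4, R5} → strengths 0.44, 0.44, 0.44
Aggregate via t-conorm [max(a, b)]: 0.44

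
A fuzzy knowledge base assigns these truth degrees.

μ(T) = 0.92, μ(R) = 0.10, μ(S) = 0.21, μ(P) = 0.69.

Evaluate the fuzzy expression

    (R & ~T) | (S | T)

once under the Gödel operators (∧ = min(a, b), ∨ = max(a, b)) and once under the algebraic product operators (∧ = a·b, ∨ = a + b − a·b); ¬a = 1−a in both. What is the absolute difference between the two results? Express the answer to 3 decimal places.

0.017

Under Gödel:
  ~T = 1 − 0.92 = 0.08
  R & ~T = min(a, b) on (0.10, 0.08) = 0.08
  S | T = max(a, b) on (0.21, 0.92) = 0.92
  (R & ~T) | (S | T) = max(a, b) on (0.08, 0.92) = 0.92
  → value = 0.9200
Under algebraic product:
  ~T = 1 − 0.9200 = 0.0800
  R & ~T = a·b on (0.1000, 0.0800) = 0.0080
  S | T = a + b − a·b on (0.2100, 0.9200) = 0.9368
  (R & ~T) | (S | T) = a + b − a·b on (0.0080, 0.9368) = 0.9373
  → value = 0.9373
|0.9200 − 0.9373| = 0.017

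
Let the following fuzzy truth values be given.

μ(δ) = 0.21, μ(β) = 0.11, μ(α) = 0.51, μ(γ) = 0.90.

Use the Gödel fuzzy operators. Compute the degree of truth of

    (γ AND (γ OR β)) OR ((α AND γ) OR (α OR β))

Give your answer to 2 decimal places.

γ OR β = max(a, b) on (0.90, 0.11) = 0.90
γ AND (γ OR β) = min(a, b) on (0.90, 0.90) = 0.90
α AND γ = min(a, b) on (0.51, 0.90) = 0.51
α OR β = max(a, b) on (0.51, 0.11) = 0.51
(α AND γ) OR (α OR β) = max(a, b) on (0.51, 0.51) = 0.51
(γ AND (γ OR β)) OR ((α AND γ) OR (α OR β)) = max(a, b) on (0.90, 0.51) = 0.90

0.90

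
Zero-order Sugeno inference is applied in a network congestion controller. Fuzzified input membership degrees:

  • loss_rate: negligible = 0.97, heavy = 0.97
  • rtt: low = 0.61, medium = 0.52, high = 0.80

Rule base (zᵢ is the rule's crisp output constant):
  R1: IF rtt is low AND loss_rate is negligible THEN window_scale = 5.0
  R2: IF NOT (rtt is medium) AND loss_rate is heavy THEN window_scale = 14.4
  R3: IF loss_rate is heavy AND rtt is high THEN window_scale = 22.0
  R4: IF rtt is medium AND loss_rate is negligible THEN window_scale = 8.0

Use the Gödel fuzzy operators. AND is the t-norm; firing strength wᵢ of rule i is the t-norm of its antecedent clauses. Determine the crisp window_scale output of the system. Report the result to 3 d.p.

13.163

R1 (z=5.0): low=0.61, negligible=0.97; AND[min(a, b)] → w = 0.61
R2 (z=14.4): ¬medium=1−0.52=0.48, heavy=0.97; AND[min(a, b)] → w = 0.48
R3 (z=22.0): heavy=0.97, high=0.80; AND[min(a, b)] → w = 0.80
R4 (z=8.0): medium=0.52, negligible=0.97; AND[min(a, b)] → w = 0.52
Weighted average = (0.61·5.0 + 0.48·14.4 + 0.80·22.0 + 0.52·8.0) / (0.61 + 0.48 + 0.80 + 0.52)
  = 31.7220 / 2.4100 = 13.163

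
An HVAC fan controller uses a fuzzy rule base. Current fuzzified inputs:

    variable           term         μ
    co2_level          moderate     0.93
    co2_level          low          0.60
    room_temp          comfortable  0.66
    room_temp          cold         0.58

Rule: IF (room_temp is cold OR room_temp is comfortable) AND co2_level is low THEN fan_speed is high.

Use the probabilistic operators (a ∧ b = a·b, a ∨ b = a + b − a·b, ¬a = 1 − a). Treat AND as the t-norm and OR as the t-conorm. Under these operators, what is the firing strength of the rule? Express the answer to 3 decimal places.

0.514

firing strength: (cold=0.58 OR comfortable=0.66) = 0.8572; AND[a·b] with low=0.60 → w = 0.5143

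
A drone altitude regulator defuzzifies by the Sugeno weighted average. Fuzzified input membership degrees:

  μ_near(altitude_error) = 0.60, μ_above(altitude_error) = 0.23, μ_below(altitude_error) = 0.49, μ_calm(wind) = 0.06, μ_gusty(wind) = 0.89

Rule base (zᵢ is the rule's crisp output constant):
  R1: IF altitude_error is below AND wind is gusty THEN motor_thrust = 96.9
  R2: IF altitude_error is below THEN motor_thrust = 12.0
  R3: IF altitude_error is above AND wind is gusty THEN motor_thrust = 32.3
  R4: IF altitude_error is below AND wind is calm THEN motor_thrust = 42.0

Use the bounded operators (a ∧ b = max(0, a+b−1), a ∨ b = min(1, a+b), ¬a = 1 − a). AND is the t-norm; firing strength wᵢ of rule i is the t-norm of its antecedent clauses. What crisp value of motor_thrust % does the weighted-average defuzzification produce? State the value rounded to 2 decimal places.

47.05

R1 (z=96.9): below=0.49, gusty=0.89; AND[max(0, a+b−1)] → w = 0.38
R2 (z=12.0): below=0.49 → w = 0.49
R3 (z=32.3): above=0.23, gusty=0.89; AND[max(0, a+b−1)] → w = 0.12
R4 (z=42.0): below=0.49, calm=0.06; AND[max(0, a+b−1)] → w = 0.00
Weighted average = (0.38·96.9 + 0.49·12.0 + 0.12·32.3 + 0.00·42.0) / (0.38 + 0.49 + 0.12 + 0.00)
  = 46.5780 / 0.9900 = 47.05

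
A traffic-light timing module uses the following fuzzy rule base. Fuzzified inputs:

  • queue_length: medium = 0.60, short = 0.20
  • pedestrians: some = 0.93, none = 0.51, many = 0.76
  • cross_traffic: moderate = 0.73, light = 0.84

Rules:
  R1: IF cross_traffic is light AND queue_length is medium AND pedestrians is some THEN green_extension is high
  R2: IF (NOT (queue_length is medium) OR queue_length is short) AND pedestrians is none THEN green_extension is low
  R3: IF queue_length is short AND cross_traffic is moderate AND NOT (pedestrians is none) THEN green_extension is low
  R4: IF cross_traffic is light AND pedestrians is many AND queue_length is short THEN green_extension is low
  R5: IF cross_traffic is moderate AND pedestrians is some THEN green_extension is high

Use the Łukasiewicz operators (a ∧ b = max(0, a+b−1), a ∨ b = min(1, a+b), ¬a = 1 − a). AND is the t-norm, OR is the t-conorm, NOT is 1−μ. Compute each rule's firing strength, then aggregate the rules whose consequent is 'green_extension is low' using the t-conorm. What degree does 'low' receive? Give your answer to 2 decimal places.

R1: light=0.84, medium=0.60, some=0.93; AND[max(0, a+b−1)] → w = 0.37
R2: (¬medium=1−0.60=0.40 OR short=0.20) = 0.60; AND[max(0, a+b−1)] with none=0.51 → w = 0.11
R3: short=0.20, moderate=0.73, ¬none=1−0.51=0.49; AND[max(0, a+b−1)] → w = 0.00
R4: light=0.84, many=0.76, short=0.20; AND[max(0, a+b−1)] → w = 0.00
R5: moderate=0.73, some=0.93; AND[max(0, a+b−1)] → w = 0.66
Rules with consequent 'low': {R2, R3, R4} → strengths 0.11, 0.00, 0.00
Aggregate via t-conorm [min(1, a+b)]: 0.11

0.11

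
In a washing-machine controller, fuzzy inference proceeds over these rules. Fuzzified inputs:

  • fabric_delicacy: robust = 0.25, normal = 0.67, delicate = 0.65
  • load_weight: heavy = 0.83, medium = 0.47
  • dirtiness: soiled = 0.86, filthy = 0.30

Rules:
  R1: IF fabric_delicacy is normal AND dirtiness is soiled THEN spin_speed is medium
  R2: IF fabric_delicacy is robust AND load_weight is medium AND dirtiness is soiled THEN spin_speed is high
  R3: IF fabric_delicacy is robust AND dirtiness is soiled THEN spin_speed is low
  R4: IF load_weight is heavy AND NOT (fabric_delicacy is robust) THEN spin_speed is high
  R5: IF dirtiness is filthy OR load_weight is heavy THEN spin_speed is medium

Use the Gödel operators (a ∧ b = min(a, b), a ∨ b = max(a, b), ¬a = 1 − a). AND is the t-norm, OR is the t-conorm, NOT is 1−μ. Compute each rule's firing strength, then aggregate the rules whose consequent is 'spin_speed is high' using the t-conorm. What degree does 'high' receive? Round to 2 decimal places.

0.75

R1: normal=0.67, soiled=0.86; AND[min(a, b)] → w = 0.67
R2: robust=0.25, medium=0.47, soiled=0.86; AND[min(a, b)] → w = 0.25
R3: robust=0.25, soiled=0.86; AND[min(a, b)] → w = 0.25
R4: heavy=0.83, ¬robust=1−0.25=0.75; AND[min(a, b)] → w = 0.75
R5: filthy=0.30, heavy=0.83; OR[max(a, b)] → w = 0.83
Rules with consequent 'high': {R2, R4} → strengths 0.25, 0.75
Aggregate via t-conorm [max(a, b)]: 0.75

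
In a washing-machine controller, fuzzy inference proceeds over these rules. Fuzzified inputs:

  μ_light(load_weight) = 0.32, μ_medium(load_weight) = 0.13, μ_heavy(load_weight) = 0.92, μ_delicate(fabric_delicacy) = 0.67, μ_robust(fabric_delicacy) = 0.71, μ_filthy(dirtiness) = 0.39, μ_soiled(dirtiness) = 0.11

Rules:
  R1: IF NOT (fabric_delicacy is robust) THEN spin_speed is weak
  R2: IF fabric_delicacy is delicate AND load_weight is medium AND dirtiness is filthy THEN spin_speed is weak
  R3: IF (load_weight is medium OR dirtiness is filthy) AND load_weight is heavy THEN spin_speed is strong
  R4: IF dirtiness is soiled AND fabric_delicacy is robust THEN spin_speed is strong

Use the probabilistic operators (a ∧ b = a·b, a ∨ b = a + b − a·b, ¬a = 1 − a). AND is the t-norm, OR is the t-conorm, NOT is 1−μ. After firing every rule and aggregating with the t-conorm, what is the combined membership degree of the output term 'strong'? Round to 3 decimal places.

R1: ¬robust=1−0.71=0.29 → w = 0.2900
R2: delicate=0.67, medium=0.13, filthy=0.39; AND[a·b] → w = 0.0340
R3: (medium=0.13 OR filthy=0.39) = 0.4693; AND[a·b] with heavy=0.92 → w = 0.4318
R4: soiled=0.11, robust=0.71; AND[a·b] → w = 0.0781
Rules with consequent 'strong': {R3, R4} → strengths 0.4318, 0.0781
Aggregate via t-conorm [a + b − a·b]: 0.4761

0.476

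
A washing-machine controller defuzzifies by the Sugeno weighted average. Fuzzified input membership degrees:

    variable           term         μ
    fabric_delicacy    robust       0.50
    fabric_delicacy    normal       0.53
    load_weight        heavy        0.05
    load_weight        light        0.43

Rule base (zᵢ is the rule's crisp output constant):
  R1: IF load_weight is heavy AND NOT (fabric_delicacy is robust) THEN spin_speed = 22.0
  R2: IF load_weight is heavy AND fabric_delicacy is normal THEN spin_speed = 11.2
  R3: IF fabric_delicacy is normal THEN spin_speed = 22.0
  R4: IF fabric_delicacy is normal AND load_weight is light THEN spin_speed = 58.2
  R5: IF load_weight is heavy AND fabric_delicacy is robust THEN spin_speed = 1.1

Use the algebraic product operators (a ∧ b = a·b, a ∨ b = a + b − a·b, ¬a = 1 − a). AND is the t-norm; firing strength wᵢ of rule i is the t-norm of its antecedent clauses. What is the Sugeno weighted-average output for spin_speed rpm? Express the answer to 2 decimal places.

R1 (z=22.0): heavy=0.05, ¬robust=1−0.50=0.50; AND[a·b] → w = 0.0250
R2 (z=11.2): heavy=0.05, normal=0.53; AND[a·b] → w = 0.0265
R3 (z=22.0): normal=0.53 → w = 0.5300
R4 (z=58.2): normal=0.53, light=0.43; AND[a·b] → w = 0.2279
R5 (z=1.1): heavy=0.05, robust=0.50; AND[a·b] → w = 0.0250
Weighted average = (0.0250·22.0 + 0.0265·11.2 + 0.5300·22.0 + 0.2279·58.2 + 0.0250·1.1) / (0.0250 + 0.0265 + 0.5300 + 0.2279 + 0.0250)
  = 25.7981 / 0.8344 = 30.92

30.92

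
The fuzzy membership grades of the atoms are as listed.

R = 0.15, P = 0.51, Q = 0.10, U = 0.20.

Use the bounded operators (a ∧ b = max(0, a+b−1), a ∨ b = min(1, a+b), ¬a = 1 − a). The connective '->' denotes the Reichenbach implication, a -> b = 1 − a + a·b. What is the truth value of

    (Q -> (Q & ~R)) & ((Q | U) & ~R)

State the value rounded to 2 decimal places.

0.05

~R = 1 − 0.15 = 0.85
Q & ~R = max(0, a+b−1) on (0.10, 0.85) = 0.00
Q -> (Q & ~R)  [Reichenbach: 1 − a + a·b] with a=0.10, b=0.00 → 0.90
Q | U = min(1, a+b) on (0.10, 0.20) = 0.30
~R = 1 − 0.15 = 0.85
(Q | U) & ~R = max(0, a+b−1) on (0.30, 0.85) = 0.15
(Q -> (Q & ~R)) & ((Q | U) & ~R) = max(0, a+b−1) on (0.90, 0.15) = 0.05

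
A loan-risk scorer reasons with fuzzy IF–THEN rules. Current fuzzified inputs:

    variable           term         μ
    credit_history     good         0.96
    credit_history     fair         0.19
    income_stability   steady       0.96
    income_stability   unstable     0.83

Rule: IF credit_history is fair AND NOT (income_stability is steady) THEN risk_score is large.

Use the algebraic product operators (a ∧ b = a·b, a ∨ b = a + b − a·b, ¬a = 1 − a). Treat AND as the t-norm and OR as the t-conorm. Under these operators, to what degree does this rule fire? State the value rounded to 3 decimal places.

firing strength: fair=0.19, ¬steady=1−0.96=0.04; AND[a·b] → w = 0.0076

0.008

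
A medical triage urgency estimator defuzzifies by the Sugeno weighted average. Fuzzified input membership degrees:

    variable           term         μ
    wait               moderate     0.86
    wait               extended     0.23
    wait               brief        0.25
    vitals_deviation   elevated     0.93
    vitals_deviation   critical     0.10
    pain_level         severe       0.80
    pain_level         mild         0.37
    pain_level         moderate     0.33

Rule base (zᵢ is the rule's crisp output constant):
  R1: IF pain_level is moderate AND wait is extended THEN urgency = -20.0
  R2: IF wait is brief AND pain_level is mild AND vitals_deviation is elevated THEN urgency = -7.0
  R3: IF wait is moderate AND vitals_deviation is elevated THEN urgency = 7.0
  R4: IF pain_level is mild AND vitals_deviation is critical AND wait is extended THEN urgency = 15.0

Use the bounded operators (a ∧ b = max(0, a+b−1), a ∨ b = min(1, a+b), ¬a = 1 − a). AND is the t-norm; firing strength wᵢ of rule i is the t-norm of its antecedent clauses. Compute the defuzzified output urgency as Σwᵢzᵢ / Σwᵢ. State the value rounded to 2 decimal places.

7.00

R1 (z=-20.0): moderate=0.33, extended=0.23; AND[max(0, a+b−1)] → w = 0.00
R2 (z=-7.0): brief=0.25, mild=0.37, elevated=0.93; AND[max(0, a+b−1)] → w = 0.00
R3 (z=7.0): moderate=0.86, elevated=0.93; AND[max(0, a+b−1)] → w = 0.79
R4 (z=15.0): mild=0.37, critical=0.10, extended=0.23; AND[max(0, a+b−1)] → w = 0.00
Weighted average = (0.00·-20.0 + 0.00·-7.0 + 0.79·7.0 + 0.00·15.0) / (0.00 + 0.00 + 0.79 + 0.00)
  = 5.5300 / 0.7900 = 7.00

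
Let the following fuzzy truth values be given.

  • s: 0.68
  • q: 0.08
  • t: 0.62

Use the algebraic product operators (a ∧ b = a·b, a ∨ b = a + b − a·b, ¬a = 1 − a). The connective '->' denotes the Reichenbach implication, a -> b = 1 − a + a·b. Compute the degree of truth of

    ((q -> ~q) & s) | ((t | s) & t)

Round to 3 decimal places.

~q = 1 − 0.0800 = 0.9200
q -> ~q  [Reichenbach: 1 − a + a·b] with a=0.0800, b=0.9200 → 0.9936
(q -> ~q) & s = a·b on (0.9936, 0.6800) = 0.6756
t | s = a + b − a·b on (0.6200, 0.6800) = 0.8784
(t | s) & t = a·b on (0.8784, 0.6200) = 0.5446
((q -> ~q) & s) | ((t | s) & t) = a + b − a·b on (0.6756, 0.5446) = 0.8523

0.852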